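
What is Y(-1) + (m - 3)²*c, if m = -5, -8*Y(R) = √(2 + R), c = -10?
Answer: -5121/8 ≈ -640.13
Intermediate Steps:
Y(R) = -√(2 + R)/8
Y(-1) + (m - 3)²*c = -√(2 - 1)/8 + (-5 - 3)²*(-10) = -√1/8 + (-8)²*(-10) = -⅛*1 + 64*(-10) = -⅛ - 640 = -5121/8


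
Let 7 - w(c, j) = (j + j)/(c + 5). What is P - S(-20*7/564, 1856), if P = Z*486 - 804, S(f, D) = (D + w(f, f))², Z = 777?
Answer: -13890493582/4489 ≈ -3.0943e+6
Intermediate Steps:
w(c, j) = 7 - 2*j/(5 + c) (w(c, j) = 7 - (j + j)/(c + 5) = 7 - 2*j/(5 + c))
S(f, D) = (D + (35 + 5*f)/(5 + f))² (S(f, D) = (D + (35 - 2*f + 7*f)/(5 + f))² = (D + (35 + 5*f)/(5 + f))²)
P = 376818 (P = 777*486 - 804 = 377622 - 804 = 376818)
P - S(-20*7/564, 1856) = 376818 - (35 + 5*(-20*7/564) + 1856*(5 - 20*7/564))²/(5 - 20*7/564)² = 376818 - (35 + 5*(-140*1/564) + 1856*(5 - 140*1/564))²/(5 - 140*1/564)² = 376818 - (35 + 5*(-35/141) + 1856*(5 - 35/141))²/(5 - 35/141)² = 376818 - (35 - 175/141 + 1856*(670/141))²/(670/141)² = 376818 - 19881*(35 - 175/141 + 1243520/141)²/448900 = 376818 - 19881*(1248280/141)²/448900 = 376818 - 19881*1558202958400/(448900*19881) = 376818 - 1*15582029584/4489 = 376818 - 15582029584/4489 = -13890493582/4489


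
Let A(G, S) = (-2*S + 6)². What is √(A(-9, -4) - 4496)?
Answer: 10*I*√43 ≈ 65.574*I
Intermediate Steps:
A(G, S) = (6 - 2*S)²
√(A(-9, -4) - 4496) = √(4*(-3 - 4)² - 4496) = √(4*(-7)² - 4496) = √(4*49 - 4496) = √(196 - 4496) = √(-4300) = 10*I*√43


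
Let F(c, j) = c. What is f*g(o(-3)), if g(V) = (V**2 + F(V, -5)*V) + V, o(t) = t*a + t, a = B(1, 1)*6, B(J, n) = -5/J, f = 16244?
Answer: 247314900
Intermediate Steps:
a = -30 (a = -5/1*6 = -5*1*6 = -5*6 = -30)
o(t) = -29*t (o(t) = t*(-30) + t = -30*t + t = -29*t)
g(V) = V + 2*V**2 (g(V) = (V**2 + V*V) + V = (V**2 + V**2) + V = 2*V**2 + V = V + 2*V**2)
f*g(o(-3)) = 16244*((-29*(-3))*(1 + 2*(-29*(-3)))) = 16244*(87*(1 + 2*87)) = 16244*(87*(1 + 174)) = 16244*(87*175) = 16244*15225 = 247314900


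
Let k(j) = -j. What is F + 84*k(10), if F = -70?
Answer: -910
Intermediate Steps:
F + 84*k(10) = -70 + 84*(-1*10) = -70 + 84*(-10) = -70 - 840 = -910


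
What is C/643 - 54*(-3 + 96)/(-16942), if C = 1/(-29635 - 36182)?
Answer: 106266342670/358495523901 ≈ 0.29642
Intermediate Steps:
C = -1/65817 (C = 1/(-65817) = -1/65817 ≈ -1.5194e-5)
C/643 - 54*(-3 + 96)/(-16942) = -1/65817/643 - 54*(-3 + 96)/(-16942) = -1/65817*1/643 - 54*93*(-1/16942) = -1/42320331 - 5022*(-1/16942) = -1/42320331 + 2511/8471 = 106266342670/358495523901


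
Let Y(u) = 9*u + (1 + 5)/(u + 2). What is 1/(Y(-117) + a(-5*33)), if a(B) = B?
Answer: -115/140076 ≈ -0.00082098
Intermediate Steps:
Y(u) = 6/(2 + u) + 9*u (Y(u) = 9*u + 6/(2 + u) = 6/(2 + u) + 9*u)
1/(Y(-117) + a(-5*33)) = 1/(3*(2 + 3*(-117)**2 + 6*(-117))/(2 - 117) - 5*33) = 1/(3*(2 + 3*13689 - 702)/(-115) - 165) = 1/(3*(-1/115)*(2 + 41067 - 702) - 165) = 1/(3*(-1/115)*40367 - 165) = 1/(-121101/115 - 165) = 1/(-140076/115) = -115/140076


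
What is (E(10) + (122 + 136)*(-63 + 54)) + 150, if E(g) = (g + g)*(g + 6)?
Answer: -1852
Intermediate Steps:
E(g) = 2*g*(6 + g) (E(g) = (2*g)*(6 + g) = 2*g*(6 + g))
(E(10) + (122 + 136)*(-63 + 54)) + 150 = (2*10*(6 + 10) + (122 + 136)*(-63 + 54)) + 150 = (2*10*16 + 258*(-9)) + 150 = (320 - 2322) + 150 = -2002 + 150 = -1852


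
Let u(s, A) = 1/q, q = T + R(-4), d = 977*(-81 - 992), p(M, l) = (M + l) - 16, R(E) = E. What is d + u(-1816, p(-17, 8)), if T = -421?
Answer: -445536426/425 ≈ -1.0483e+6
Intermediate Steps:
p(M, l) = -16 + M + l
d = -1048321 (d = 977*(-1073) = -1048321)
q = -425 (q = -421 - 4 = -425)
u(s, A) = -1/425 (u(s, A) = 1/(-425) = -1/425)
d + u(-1816, p(-17, 8)) = -1048321 - 1/425 = -445536426/425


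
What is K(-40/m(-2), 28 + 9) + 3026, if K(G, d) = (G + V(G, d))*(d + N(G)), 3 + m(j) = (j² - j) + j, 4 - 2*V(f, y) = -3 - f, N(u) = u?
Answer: 6391/2 ≈ 3195.5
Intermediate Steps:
V(f, y) = 7/2 + f/2 (V(f, y) = 2 - (-3 - f)/2 = 2 + (3/2 + f/2) = 7/2 + f/2)
m(j) = -3 + j² (m(j) = -3 + ((j² - j) + j) = -3 + j²)
K(G, d) = (7/2 + 3*G/2)*(G + d) (K(G, d) = (G + (7/2 + G/2))*(d + G) = (7/2 + 3*G/2)*(G + d))
K(-40/m(-2), 28 + 9) + 3026 = (3*(-40/(-3 + (-2)²))²/2 + 7*(-40/(-3 + (-2)²))/2 + 7*(28 + 9)/2 + 3*(-40/(-3 + (-2)²))*(28 + 9)/2) + 3026 = (3*(-40/(-3 + 4))²/2 + 7*(-40/(-3 + 4))/2 + (7/2)*37 + (3/2)*(-40/(-3 + 4))*37) + 3026 = (3*(-40/1)²/2 + 7*(-40/1)/2 + 259/2 + (3/2)*(-40/1)*37) + 3026 = (3*(-40*1)²/2 + 7*(-40*1)/2 + 259/2 + (3/2)*(-40*1)*37) + 3026 = ((3/2)*(-40)² + (7/2)*(-40) + 259/2 + (3/2)*(-40)*37) + 3026 = ((3/2)*1600 - 140 + 259/2 - 2220) + 3026 = (2400 - 140 + 259/2 - 2220) + 3026 = 339/2 + 3026 = 6391/2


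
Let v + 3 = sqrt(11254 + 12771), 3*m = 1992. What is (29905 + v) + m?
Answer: 30721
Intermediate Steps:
m = 664 (m = (1/3)*1992 = 664)
v = 152 (v = -3 + sqrt(11254 + 12771) = -3 + sqrt(24025) = -3 + 155 = 152)
(29905 + v) + m = (29905 + 152) + 664 = 30057 + 664 = 30721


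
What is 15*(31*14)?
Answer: 6510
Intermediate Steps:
15*(31*14) = 15*434 = 6510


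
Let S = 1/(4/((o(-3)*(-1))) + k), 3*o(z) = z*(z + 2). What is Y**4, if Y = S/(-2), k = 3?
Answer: 1/16 ≈ 0.062500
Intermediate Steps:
o(z) = z*(2 + z)/3 (o(z) = (z*(z + 2))/3 = (z*(2 + z))/3 = z*(2 + z)/3)
S = -1 (S = 1/(4/((((1/3)*(-3)*(2 - 3))*(-1))) + 3) = 1/(4/((((1/3)*(-3)*(-1))*(-1))) + 3) = 1/(4/((1*(-1))) + 3) = 1/(4/(-1) + 3) = 1/(4*(-1) + 3) = 1/(-4 + 3) = 1/(-1) = -1)
Y = 1/2 (Y = -1/(-2) = -1*(-1/2) = 1/2 ≈ 0.50000)
Y**4 = (1/2)**4 = 1/16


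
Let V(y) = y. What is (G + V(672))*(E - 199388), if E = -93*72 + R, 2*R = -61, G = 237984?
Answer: -49190462112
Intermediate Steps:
R = -61/2 (R = (1/2)*(-61) = -61/2 ≈ -30.500)
E = -13453/2 (E = -93*72 - 61/2 = -6696 - 61/2 = -13453/2 ≈ -6726.5)
(G + V(672))*(E - 199388) = (237984 + 672)*(-13453/2 - 199388) = 238656*(-412229/2) = -49190462112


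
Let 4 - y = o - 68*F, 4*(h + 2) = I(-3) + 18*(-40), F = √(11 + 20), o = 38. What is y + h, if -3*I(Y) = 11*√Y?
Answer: -216 + 68*√31 - 11*I*√3/12 ≈ 162.61 - 1.5877*I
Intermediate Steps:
F = √31 ≈ 5.5678
I(Y) = -11*√Y/3
h = -182 - 11*I*√3/12 (h = -2 + (-11*I*√3/3 + 18*(-40))/4 = -2 + (-11*I*√3/3 - 720)/4 = -2 + (-720 - 11*I*√3/3)/4 = -2 + (-180 - 11*I*√3/12) = -182 - 11*I*√3/12 ≈ -182.0 - 1.5877*I)
y = -34 + 68*√31 (y = 4 - (38 - 68*√31) = 4 + (-38 + 68*√31) = -34 + 68*√31 ≈ 344.61)
y + h = (-34 + 68*√31) + (-182 - 11*I*√3/12) = -216 + 68*√31 - 11*I*√3/12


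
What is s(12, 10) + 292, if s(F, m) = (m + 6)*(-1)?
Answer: 276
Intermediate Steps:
s(F, m) = -6 - m (s(F, m) = (6 + m)*(-1) = -6 - m)
s(12, 10) + 292 = (-6 - 1*10) + 292 = (-6 - 10) + 292 = -16 + 292 = 276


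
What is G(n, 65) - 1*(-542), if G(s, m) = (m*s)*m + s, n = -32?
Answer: -134690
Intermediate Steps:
G(s, m) = s + s*m**2 (G(s, m) = s*m**2 + s = s + s*m**2)
G(n, 65) - 1*(-542) = -32*(1 + 65**2) - 1*(-542) = -32*(1 + 4225) + 542 = -32*4226 + 542 = -135232 + 542 = -134690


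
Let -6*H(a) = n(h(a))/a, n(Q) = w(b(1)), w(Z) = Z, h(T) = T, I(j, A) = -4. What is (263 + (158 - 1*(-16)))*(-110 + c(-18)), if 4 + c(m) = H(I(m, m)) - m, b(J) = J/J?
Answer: -1006411/24 ≈ -41934.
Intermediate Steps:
b(J) = 1
n(Q) = 1
H(a) = -1/(6*a)
c(m) = -95/24 - m (c(m) = -4 + (-⅙/(-4) - m) = -4 + (-⅙*(-¼) - m) = -4 + (1/24 - m) = -95/24 - m)
(263 + (158 - 1*(-16)))*(-110 + c(-18)) = (263 + (158 - 1*(-16)))*(-110 + (-95/24 - 1*(-18))) = (263 + (158 + 16))*(-110 + (-95/24 + 18)) = (263 + 174)*(-110 + 337/24) = 437*(-2303/24) = -1006411/24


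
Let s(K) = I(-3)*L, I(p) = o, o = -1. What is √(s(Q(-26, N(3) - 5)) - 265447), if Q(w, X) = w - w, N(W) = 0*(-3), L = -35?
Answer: 2*I*√66353 ≈ 515.18*I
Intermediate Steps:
I(p) = -1
N(W) = 0
Q(w, X) = 0
s(K) = 35 (s(K) = -1*(-35) = 35)
√(s(Q(-26, N(3) - 5)) - 265447) = √(35 - 265447) = √(-265412) = 2*I*√66353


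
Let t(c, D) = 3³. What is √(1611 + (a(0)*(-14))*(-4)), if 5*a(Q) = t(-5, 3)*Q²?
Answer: 3*√179 ≈ 40.137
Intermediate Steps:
t(c, D) = 27
a(Q) = 27*Q²/5 (a(Q) = (27*Q²)/5 = 27*Q²/5)
√(1611 + (a(0)*(-14))*(-4)) = √(1611 + (((27/5)*0²)*(-14))*(-4)) = √(1611 + (((27/5)*0)*(-14))*(-4)) = √(1611 + (0*(-14))*(-4)) = √(1611 + 0*(-4)) = √(1611 + 0) = √1611 = 3*√179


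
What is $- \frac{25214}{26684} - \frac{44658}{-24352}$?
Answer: $\frac{10315049}{11603728} \approx 0.88894$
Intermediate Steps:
$- \frac{25214}{26684} - \frac{44658}{-24352} = \left(-25214\right) \frac{1}{26684} - - \frac{22329}{12176} = - \frac{1801}{1906} + \frac{22329}{12176} = \frac{10315049}{11603728}$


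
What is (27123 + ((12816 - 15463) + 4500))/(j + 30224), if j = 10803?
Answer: 28976/41027 ≈ 0.70627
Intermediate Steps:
(27123 + ((12816 - 15463) + 4500))/(j + 30224) = (27123 + ((12816 - 15463) + 4500))/(10803 + 30224) = (27123 + (-2647 + 4500))/41027 = (27123 + 1853)*(1/41027) = 28976*(1/41027) = 28976/41027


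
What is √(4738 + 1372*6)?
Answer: √12970 ≈ 113.89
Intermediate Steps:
√(4738 + 1372*6) = √(4738 + 8232) = √12970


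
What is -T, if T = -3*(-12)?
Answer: -36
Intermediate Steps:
T = 36
-T = -1*36 = -36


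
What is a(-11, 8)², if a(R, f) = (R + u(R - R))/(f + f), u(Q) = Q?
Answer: 121/256 ≈ 0.47266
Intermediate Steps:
a(R, f) = R/(2*f) (a(R, f) = (R + (R - R))/(f + f) = (R + 0)/((2*f)) = R*(1/(2*f)) = R/(2*f))
a(-11, 8)² = ((½)*(-11)/8)² = ((½)*(-11)*(⅛))² = (-11/16)² = 121/256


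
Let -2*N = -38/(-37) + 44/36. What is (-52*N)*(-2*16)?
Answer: -623168/333 ≈ -1871.4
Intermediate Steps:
N = -749/666 (N = -(-38/(-37) + 44/36)/2 = -(-38*(-1/37) + 44*(1/36))/2 = -(38/37 + 11/9)/2 = -½*749/333 = -749/666 ≈ -1.1246)
(-52*N)*(-2*16) = (-52*(-749/666))*(-2*16) = (19474/333)*(-32) = -623168/333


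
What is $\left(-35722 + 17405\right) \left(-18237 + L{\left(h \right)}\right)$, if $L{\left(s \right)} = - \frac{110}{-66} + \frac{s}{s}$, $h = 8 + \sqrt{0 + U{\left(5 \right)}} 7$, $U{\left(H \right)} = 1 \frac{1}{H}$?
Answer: $\frac{1001994851}{3} \approx 3.34 \cdot 10^{8}$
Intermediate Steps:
$U{\left(H \right)} = \frac{1}{H}$
$h = 8 + \frac{7 \sqrt{5}}{5}$ ($h = 8 + \sqrt{0 + \frac{1}{5}} \cdot 7 = 8 + \sqrt{\frac{1}{5}} \cdot 7 = 8 + \frac{\sqrt{5}}{5} \cdot 7 = 8 + \frac{7 \sqrt{5}}{5} \approx 11.13$)
$L{\left(s \right)} = \frac{8}{3}$ ($L{\left(s \right)} = \left(-110\right) \left(- \frac{1}{66}\right) + 1 = \frac{5}{3} + 1 = \frac{8}{3}$)
$\left(-35722 + 17405\right) \left(-18237 + L{\left(h \right)}\right) = \left(-35722 + 17405\right) \left(-18237 + \frac{8}{3}\right) = \left(-18317\right) \left(- \frac{54703}{3}\right) = \frac{1001994851}{3}$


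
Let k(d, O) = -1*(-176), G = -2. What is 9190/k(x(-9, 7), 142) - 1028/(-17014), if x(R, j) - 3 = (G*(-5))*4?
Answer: 39134897/748616 ≈ 52.276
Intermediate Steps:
x(R, j) = 43 (x(R, j) = 3 - 2*(-5)*4 = 3 + 10*4 = 3 + 40 = 43)
k(d, O) = 176
9190/k(x(-9, 7), 142) - 1028/(-17014) = 9190/176 - 1028/(-17014) = 9190*(1/176) - 1028*(-1/17014) = 4595/88 + 514/8507 = 39134897/748616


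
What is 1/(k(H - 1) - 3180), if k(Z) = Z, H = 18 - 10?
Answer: -1/3173 ≈ -0.00031516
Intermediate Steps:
H = 8
1/(k(H - 1) - 3180) = 1/((8 - 1) - 3180) = 1/(7 - 3180) = 1/(-3173) = -1/3173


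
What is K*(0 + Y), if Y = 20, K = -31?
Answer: -620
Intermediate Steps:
K*(0 + Y) = -31*(0 + 20) = -31*20 = -620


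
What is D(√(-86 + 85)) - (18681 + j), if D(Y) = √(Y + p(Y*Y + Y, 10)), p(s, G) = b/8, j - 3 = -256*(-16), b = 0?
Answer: -22780 + (-1)^(¼) ≈ -22779.0 + 0.70711*I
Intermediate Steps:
j = 4099 (j = 3 - 256*(-16) = 3 + 4096 = 4099)
p(s, G) = 0 (p(s, G) = 0/8 = 0*(⅛) = 0)
D(Y) = √Y (D(Y) = √(Y + 0) = √Y)
D(√(-86 + 85)) - (18681 + j) = √(√(-86 + 85)) - (18681 + 4099) = √(√(-1)) - 1*22780 = √I - 22780 = -22780 + √I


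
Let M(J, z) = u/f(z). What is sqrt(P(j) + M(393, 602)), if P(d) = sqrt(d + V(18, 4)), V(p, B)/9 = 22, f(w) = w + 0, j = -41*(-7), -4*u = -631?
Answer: sqrt(379862 + 1449616*sqrt(485))/1204 ≈ 4.7207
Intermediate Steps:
u = 631/4 (u = -1/4*(-631) = 631/4 ≈ 157.75)
j = 287
f(w) = w
V(p, B) = 198 (V(p, B) = 9*22 = 198)
M(J, z) = 631/(4*z)
P(d) = sqrt(198 + d) (P(d) = sqrt(d + 198) = sqrt(198 + d))
sqrt(P(j) + M(393, 602)) = sqrt(sqrt(198 + 287) + (631/4)/602) = sqrt(sqrt(485) + (631/4)*(1/602)) = sqrt(sqrt(485) + 631/2408) = sqrt(631/2408 + sqrt(485))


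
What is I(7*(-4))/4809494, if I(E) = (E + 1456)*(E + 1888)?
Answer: 1328040/2404747 ≈ 0.55226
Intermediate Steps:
I(E) = (1456 + E)*(1888 + E)
I(7*(-4))/4809494 = (2748928 + (7*(-4))**2 + 3344*(7*(-4)))/4809494 = (2748928 + (-28)**2 + 3344*(-28))*(1/4809494) = (2748928 + 784 - 93632)*(1/4809494) = 2656080*(1/4809494) = 1328040/2404747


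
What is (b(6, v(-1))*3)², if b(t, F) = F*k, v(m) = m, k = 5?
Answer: 225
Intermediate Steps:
b(t, F) = 5*F (b(t, F) = F*5 = 5*F)
(b(6, v(-1))*3)² = ((5*(-1))*3)² = (-5*3)² = (-15)² = 225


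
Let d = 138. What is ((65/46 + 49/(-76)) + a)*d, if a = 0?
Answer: 4029/38 ≈ 106.03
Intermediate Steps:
((65/46 + 49/(-76)) + a)*d = ((65/46 + 49/(-76)) + 0)*138 = ((65*(1/46) + 49*(-1/76)) + 0)*138 = ((65/46 - 49/76) + 0)*138 = (1343/1748 + 0)*138 = (1343/1748)*138 = 4029/38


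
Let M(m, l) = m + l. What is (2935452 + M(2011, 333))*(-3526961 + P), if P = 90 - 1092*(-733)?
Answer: -8009709837260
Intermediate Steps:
P = 800526 (P = 90 + 800436 = 800526)
M(m, l) = l + m
(2935452 + M(2011, 333))*(-3526961 + P) = (2935452 + (333 + 2011))*(-3526961 + 800526) = (2935452 + 2344)*(-2726435) = 2937796*(-2726435) = -8009709837260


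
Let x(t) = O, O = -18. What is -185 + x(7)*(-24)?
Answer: 247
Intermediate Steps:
x(t) = -18
-185 + x(7)*(-24) = -185 - 18*(-24) = -185 + 432 = 247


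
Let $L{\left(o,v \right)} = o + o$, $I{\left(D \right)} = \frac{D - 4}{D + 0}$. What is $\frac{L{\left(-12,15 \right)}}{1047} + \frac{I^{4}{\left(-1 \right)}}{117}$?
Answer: $\frac{217189}{40833} \approx 5.319$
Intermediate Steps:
$I{\left(D \right)} = \frac{-4 + D}{D}$
$L{\left(o,v \right)} = 2 o$
$\frac{L{\left(-12,15 \right)}}{1047} + \frac{I^{4}{\left(-1 \right)}}{117} = \frac{2 \left(-12\right)}{1047} + \frac{\left(\frac{-4 - 1}{-1}\right)^{4}}{117} = \left(-24\right) \frac{1}{1047} + \left(\left(-1\right) \left(-5\right)\right)^{4} \cdot \frac{1}{117} = - \frac{8}{349} + 5^{4} \cdot \frac{1}{117} = - \frac{8}{349} + 625 \cdot \frac{1}{117} = - \frac{8}{349} + \frac{625}{117} = \frac{217189}{40833}$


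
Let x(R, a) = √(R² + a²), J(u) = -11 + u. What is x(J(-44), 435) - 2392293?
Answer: -2392293 + 5*√7690 ≈ -2.3919e+6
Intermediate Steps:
x(J(-44), 435) - 2392293 = √((-11 - 44)² + 435²) - 2392293 = √((-55)² + 189225) - 2392293 = √(3025 + 189225) - 2392293 = √192250 - 2392293 = 5*√7690 - 2392293 = -2392293 + 5*√7690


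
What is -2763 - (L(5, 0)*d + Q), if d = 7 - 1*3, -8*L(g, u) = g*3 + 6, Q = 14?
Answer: -5533/2 ≈ -2766.5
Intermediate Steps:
L(g, u) = -¾ - 3*g/8 (L(g, u) = -(g*3 + 6)/8 = -(3*g + 6)/8 = -(6 + 3*g)/8 = -¾ - 3*g/8)
d = 4 (d = 7 - 3 = 4)
-2763 - (L(5, 0)*d + Q) = -2763 - ((-¾ - 3/8*5)*4 + 14) = -2763 - ((-¾ - 15/8)*4 + 14) = -2763 - (-21/8*4 + 14) = -2763 - (-21/2 + 14) = -2763 - 1*7/2 = -2763 - 7/2 = -5533/2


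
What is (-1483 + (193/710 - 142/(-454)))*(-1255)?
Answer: 59969143139/32234 ≈ 1.8604e+6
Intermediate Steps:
(-1483 + (193/710 - 142/(-454)))*(-1255) = (-1483 + (193*(1/710) - 142*(-1/454)))*(-1255) = (-1483 + (193/710 + 71/227))*(-1255) = (-1483 + 94221/161170)*(-1255) = -238920889/161170*(-1255) = 59969143139/32234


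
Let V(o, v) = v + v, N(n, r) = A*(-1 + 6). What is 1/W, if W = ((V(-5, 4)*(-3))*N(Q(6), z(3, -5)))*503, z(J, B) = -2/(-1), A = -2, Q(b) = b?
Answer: 1/120720 ≈ 8.2836e-6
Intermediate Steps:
z(J, B) = 2 (z(J, B) = -2*(-1) = 2)
N(n, r) = -10 (N(n, r) = -2*(-1 + 6) = -2*5 = -10)
V(o, v) = 2*v
W = 120720 (W = (((2*4)*(-3))*(-10))*503 = ((8*(-3))*(-10))*503 = -24*(-10)*503 = 240*503 = 120720)
1/W = 1/120720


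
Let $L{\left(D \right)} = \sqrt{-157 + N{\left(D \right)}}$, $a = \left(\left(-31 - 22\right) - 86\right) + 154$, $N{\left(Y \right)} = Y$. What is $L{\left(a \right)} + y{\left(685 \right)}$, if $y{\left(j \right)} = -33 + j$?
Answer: $652 + i \sqrt{142} \approx 652.0 + 11.916 i$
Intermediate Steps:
$a = 15$ ($a = \left(-53 - 86\right) + 154 = -139 + 154 = 15$)
$L{\left(D \right)} = \sqrt{-157 + D}$
$L{\left(a \right)} + y{\left(685 \right)} = \sqrt{-157 + 15} + \left(-33 + 685\right) = \sqrt{-142} + 652 = i \sqrt{142} + 652 = 652 + i \sqrt{142}$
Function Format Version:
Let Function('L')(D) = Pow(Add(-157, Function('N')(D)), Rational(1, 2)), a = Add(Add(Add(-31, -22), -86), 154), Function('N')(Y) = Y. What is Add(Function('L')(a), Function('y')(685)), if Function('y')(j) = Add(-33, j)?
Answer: Add(652, Mul(I, Pow(142, Rational(1, 2)))) ≈ Add(652.00, Mul(11.916, I))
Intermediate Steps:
a = 15 (a = Add(Add(-53, -86), 154) = Add(-139, 154) = 15)
Function('L')(D) = Pow(Add(-157, D), Rational(1, 2))
Add(Function('L')(a), Function('y')(685)) = Add(Pow(Add(-157, 15), Rational(1, 2)), Add(-33, 685)) = Add(Pow(-142, Rational(1, 2)), 652) = Add(Mul(I, Pow(142, Rational(1, 2))), 652) = Add(652, Mul(I, Pow(142, Rational(1, 2))))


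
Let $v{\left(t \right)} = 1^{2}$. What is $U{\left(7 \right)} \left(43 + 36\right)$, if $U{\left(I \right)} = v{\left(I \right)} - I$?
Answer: $-474$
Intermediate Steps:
$v{\left(t \right)} = 1$
$U{\left(I \right)} = 1 - I$
$U{\left(7 \right)} \left(43 + 36\right) = \left(1 - 7\right) \left(43 + 36\right) = \left(1 - 7\right) 79 = \left(-6\right) 79 = -474$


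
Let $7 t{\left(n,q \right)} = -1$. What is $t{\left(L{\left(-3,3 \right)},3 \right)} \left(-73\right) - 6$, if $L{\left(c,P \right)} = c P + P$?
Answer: $\frac{31}{7} \approx 4.4286$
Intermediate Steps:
$L{\left(c,P \right)} = P + P c$ ($L{\left(c,P \right)} = P c + P = P + P c$)
$t{\left(n,q \right)} = - \frac{1}{7}$ ($t{\left(n,q \right)} = \frac{1}{7} \left(-1\right) = - \frac{1}{7}$)
$t{\left(L{\left(-3,3 \right)},3 \right)} \left(-73\right) - 6 = \left(- \frac{1}{7}\right) \left(-73\right) - 6 = \frac{73}{7} - 6 = \frac{31}{7}$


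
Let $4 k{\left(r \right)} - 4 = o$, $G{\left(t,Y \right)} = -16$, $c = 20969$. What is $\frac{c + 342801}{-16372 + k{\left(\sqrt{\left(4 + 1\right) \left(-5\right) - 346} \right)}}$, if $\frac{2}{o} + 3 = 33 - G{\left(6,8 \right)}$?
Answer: $- \frac{3042440}{136921} \approx -22.22$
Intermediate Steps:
$o = \frac{1}{23}$ ($o = \frac{2}{-3 + \left(33 - -16\right)} = \frac{2}{-3 + \left(33 + 16\right)} = \frac{2}{-3 + 49} = \frac{2}{46} = 2 \cdot \frac{1}{46} = \frac{1}{23} \approx 0.043478$)
$k{\left(r \right)} = \frac{93}{92}$ ($k{\left(r \right)} = 1 + \frac{1}{4} \cdot \frac{1}{23} = 1 + \frac{1}{92} = \frac{93}{92}$)
$\frac{c + 342801}{-16372 + k{\left(\sqrt{\left(4 + 1\right) \left(-5\right) - 346} \right)}} = \frac{20969 + 342801}{-16372 + \frac{93}{92}} = \frac{363770}{- \frac{1506131}{92}} = 363770 \left(- \frac{92}{1506131}\right) = - \frac{3042440}{136921}$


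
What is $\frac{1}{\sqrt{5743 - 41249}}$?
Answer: $- \frac{i \sqrt{35506}}{35506} \approx - 0.005307 i$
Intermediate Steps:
$\frac{1}{\sqrt{5743 - 41249}} = \frac{1}{\sqrt{-35506}} = \frac{1}{i \sqrt{35506}} = - \frac{i \sqrt{35506}}{35506}$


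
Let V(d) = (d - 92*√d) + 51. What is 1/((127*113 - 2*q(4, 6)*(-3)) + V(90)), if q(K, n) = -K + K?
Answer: 3623/52314076 + 69*√10/52314076 ≈ 7.3426e-5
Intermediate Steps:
q(K, n) = 0
V(d) = 51 + d - 92*√d
1/((127*113 - 2*q(4, 6)*(-3)) + V(90)) = 1/((127*113 - 2*0*(-3)) + (51 + 90 - 276*√10)) = 1/((14351 + 0*(-3)) + (51 + 90 - 276*√10)) = 1/((14351 + 0) + (51 + 90 - 276*√10)) = 1/(14351 + (141 - 276*√10)) = 1/(14492 - 276*√10)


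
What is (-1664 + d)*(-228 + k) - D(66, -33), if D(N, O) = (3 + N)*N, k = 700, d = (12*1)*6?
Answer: -755978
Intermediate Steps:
d = 72 (d = 12*6 = 72)
D(N, O) = N*(3 + N)
(-1664 + d)*(-228 + k) - D(66, -33) = (-1664 + 72)*(-228 + 700) - 66*(3 + 66) = -1592*472 - 66*69 = -751424 - 1*4554 = -751424 - 4554 = -755978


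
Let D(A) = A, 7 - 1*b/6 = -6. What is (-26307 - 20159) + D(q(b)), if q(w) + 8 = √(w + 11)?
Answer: -46474 + √89 ≈ -46465.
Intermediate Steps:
b = 78 (b = 42 - 6*(-6) = 42 + 36 = 78)
q(w) = -8 + √(11 + w) (q(w) = -8 + √(w + 11) = -8 + √(11 + w))
(-26307 - 20159) + D(q(b)) = (-26307 - 20159) + (-8 + √(11 + 78)) = -46466 + (-8 + √89) = -46474 + √89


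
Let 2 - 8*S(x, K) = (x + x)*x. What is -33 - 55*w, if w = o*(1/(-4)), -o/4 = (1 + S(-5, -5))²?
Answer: -1408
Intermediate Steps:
S(x, K) = ¼ - x²/4 (S(x, K) = ¼ - (x + x)*x/8 = ¼ - 2*x*x/8 = ¼ - x²/4)
o = -100 (o = -4*(1 + (¼ - ¼*(-5)²))² = -4*(1 + (¼ - ¼*25))² = -4*(1 + (¼ - 25/4))² = -4*(1 - 6)² = -4*(-5)² = -4*25 = -100)
w = 25 (w = -100/(-4) = -100*(-1)/4 = -100*(-¼) = 25)
-33 - 55*w = -33 - 55*25 = -33 - 1375 = -1408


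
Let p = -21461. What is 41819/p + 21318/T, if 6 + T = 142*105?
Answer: -27627463/53309124 ≈ -0.51825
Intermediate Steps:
T = 14904 (T = -6 + 142*105 = -6 + 14910 = 14904)
41819/p + 21318/T = 41819/(-21461) + 21318/14904 = 41819*(-1/21461) + 21318*(1/14904) = -41819/21461 + 3553/2484 = -27627463/53309124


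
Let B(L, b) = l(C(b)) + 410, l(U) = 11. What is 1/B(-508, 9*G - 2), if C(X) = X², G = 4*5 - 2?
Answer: 1/421 ≈ 0.0023753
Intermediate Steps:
G = 18 (G = 20 - 2 = 18)
B(L, b) = 421 (B(L, b) = 11 + 410 = 421)
1/B(-508, 9*G - 2) = 1/421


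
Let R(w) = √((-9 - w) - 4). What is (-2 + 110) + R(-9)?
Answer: 108 + 2*I ≈ 108.0 + 2.0*I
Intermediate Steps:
R(w) = √(-13 - w)
(-2 + 110) + R(-9) = (-2 + 110) + √(-13 - 1*(-9)) = 108 + √(-13 + 9) = 108 + √(-4) = 108 + 2*I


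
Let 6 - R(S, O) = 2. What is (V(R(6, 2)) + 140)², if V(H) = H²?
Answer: 24336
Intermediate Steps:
R(S, O) = 4 (R(S, O) = 6 - 1*2 = 6 - 2 = 4)
(V(R(6, 2)) + 140)² = (4² + 140)² = (16 + 140)² = 156² = 24336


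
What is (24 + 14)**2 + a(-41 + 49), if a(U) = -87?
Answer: 1357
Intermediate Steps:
(24 + 14)**2 + a(-41 + 49) = (24 + 14)**2 - 87 = 38**2 - 87 = 1444 - 87 = 1357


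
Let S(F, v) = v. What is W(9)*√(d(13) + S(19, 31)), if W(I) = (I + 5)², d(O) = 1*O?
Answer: 392*√11 ≈ 1300.1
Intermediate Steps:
d(O) = O
W(I) = (5 + I)²
W(9)*√(d(13) + S(19, 31)) = (5 + 9)²*√(13 + 31) = 14²*√44 = 196*(2*√11) = 392*√11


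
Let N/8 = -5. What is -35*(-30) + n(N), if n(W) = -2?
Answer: 1048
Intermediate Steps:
N = -40 (N = 8*(-5) = -40)
-35*(-30) + n(N) = -35*(-30) - 2 = 1050 - 2 = 1048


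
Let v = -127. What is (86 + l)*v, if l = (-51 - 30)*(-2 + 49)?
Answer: 472567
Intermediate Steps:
l = -3807 (l = -81*47 = -3807)
(86 + l)*v = (86 - 3807)*(-127) = -3721*(-127) = 472567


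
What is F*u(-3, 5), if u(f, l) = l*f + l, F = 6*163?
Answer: -9780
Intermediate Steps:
F = 978
u(f, l) = l + f*l (u(f, l) = f*l + l = l + f*l)
F*u(-3, 5) = 978*(5*(1 - 3)) = 978*(5*(-2)) = 978*(-10) = -9780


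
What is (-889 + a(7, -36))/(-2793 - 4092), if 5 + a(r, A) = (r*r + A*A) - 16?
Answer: -29/459 ≈ -0.063181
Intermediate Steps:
a(r, A) = -21 + A**2 + r**2 (a(r, A) = -5 + ((r*r + A*A) - 16) = -5 + ((r**2 + A**2) - 16) = -5 + ((A**2 + r**2) - 16) = -5 + (-16 + A**2 + r**2) = -21 + A**2 + r**2)
(-889 + a(7, -36))/(-2793 - 4092) = (-889 + (-21 + (-36)**2 + 7**2))/(-2793 - 4092) = (-889 + (-21 + 1296 + 49))/(-6885) = (-889 + 1324)*(-1/6885) = 435*(-1/6885) = -29/459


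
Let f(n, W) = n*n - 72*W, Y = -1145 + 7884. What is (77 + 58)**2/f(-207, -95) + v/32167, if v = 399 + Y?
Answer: 104547073/177594007 ≈ 0.58869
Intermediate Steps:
Y = 6739
v = 7138 (v = 399 + 6739 = 7138)
f(n, W) = n**2 - 72*W
(77 + 58)**2/f(-207, -95) + v/32167 = (77 + 58)**2/((-207)**2 - 72*(-95)) + 7138/32167 = 135**2/(42849 + 6840) + 7138*(1/32167) = 18225/49689 + 7138/32167 = 18225*(1/49689) + 7138/32167 = 2025/5521 + 7138/32167 = 104547073/177594007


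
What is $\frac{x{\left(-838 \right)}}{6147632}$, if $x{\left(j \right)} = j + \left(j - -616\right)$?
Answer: $- \frac{265}{1536908} \approx -0.00017242$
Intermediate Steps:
$x{\left(j \right)} = 616 + 2 j$ ($x{\left(j \right)} = j + \left(j + 616\right) = j + \left(616 + j\right) = 616 + 2 j$)
$\frac{x{\left(-838 \right)}}{6147632} = \frac{616 + 2 \left(-838\right)}{6147632} = \left(616 - 1676\right) \frac{1}{6147632} = \left(-1060\right) \frac{1}{6147632} = - \frac{265}{1536908}$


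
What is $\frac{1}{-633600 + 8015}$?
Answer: $- \frac{1}{625585} \approx -1.5985 \cdot 10^{-6}$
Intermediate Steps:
$\frac{1}{-633600 + 8015} = \frac{1}{-625585} = - \frac{1}{625585}$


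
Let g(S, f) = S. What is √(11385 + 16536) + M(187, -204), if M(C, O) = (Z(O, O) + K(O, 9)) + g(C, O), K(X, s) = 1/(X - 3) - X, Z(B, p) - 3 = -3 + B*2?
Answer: -3520/207 + √27921 ≈ 150.09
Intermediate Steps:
Z(B, p) = 2*B (Z(B, p) = 3 + (-3 + B*2) = 3 + (-3 + 2*B) = 2*B)
K(X, s) = 1/(-3 + X) - X
M(C, O) = C + 2*O + (1 - O² + 3*O)/(-3 + O) (M(C, O) = (2*O + (1 - O² + 3*O)/(-3 + O)) + C = C + 2*O + (1 - O² + 3*O)/(-3 + O))
√(11385 + 16536) + M(187, -204) = √(11385 + 16536) + (1 + (-204)² - 3*187 - 3*(-204) + 187*(-204))/(-3 - 204) = √27921 + (1 + 41616 - 561 + 612 - 38148)/(-207) = √27921 - 1/207*3520 = √27921 - 3520/207 = -3520/207 + √27921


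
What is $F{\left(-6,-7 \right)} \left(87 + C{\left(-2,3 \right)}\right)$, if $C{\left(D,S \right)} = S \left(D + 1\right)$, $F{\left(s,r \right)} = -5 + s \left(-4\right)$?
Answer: $1596$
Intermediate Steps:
$F{\left(s,r \right)} = -5 - 4 s$
$C{\left(D,S \right)} = S \left(1 + D\right)$
$F{\left(-6,-7 \right)} \left(87 + C{\left(-2,3 \right)}\right) = \left(-5 - -24\right) \left(87 + 3 \left(1 - 2\right)\right) = \left(-5 + 24\right) \left(87 + 3 \left(-1\right)\right) = 19 \left(87 - 3\right) = 19 \cdot 84 = 1596$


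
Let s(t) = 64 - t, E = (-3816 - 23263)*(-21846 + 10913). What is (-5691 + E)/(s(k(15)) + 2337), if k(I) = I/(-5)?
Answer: 74012254/601 ≈ 1.2315e+5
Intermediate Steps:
E = 296054707 (E = -27079*(-10933) = 296054707)
k(I) = -I/5 (k(I) = I*(-1/5) = -I/5)
(-5691 + E)/(s(k(15)) + 2337) = (-5691 + 296054707)/((64 - (-1)*15/5) + 2337) = 296049016/((64 - 1*(-3)) + 2337) = 296049016/((64 + 3) + 2337) = 296049016/(67 + 2337) = 296049016/2404 = 296049016*(1/2404) = 74012254/601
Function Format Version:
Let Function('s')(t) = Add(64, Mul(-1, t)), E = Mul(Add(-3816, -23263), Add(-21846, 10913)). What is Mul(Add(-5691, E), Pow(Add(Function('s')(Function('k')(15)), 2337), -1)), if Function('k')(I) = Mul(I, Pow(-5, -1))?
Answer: Rational(74012254, 601) ≈ 1.2315e+5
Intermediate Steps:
E = 296054707 (E = Mul(-27079, -10933) = 296054707)
Function('k')(I) = Mul(Rational(-1, 5), I) (Function('k')(I) = Mul(I, Rational(-1, 5)) = Mul(Rational(-1, 5), I))
Mul(Add(-5691, E), Pow(Add(Function('s')(Function('k')(15)), 2337), -1)) = Mul(Add(-5691, 296054707), Pow(Add(Add(64, Mul(-1, Mul(Rational(-1, 5), 15))), 2337), -1)) = Mul(296049016, Pow(Add(Add(64, Mul(-1, -3)), 2337), -1)) = Mul(296049016, Pow(Add(Add(64, 3), 2337), -1)) = Mul(296049016, Pow(Add(67, 2337), -1)) = Mul(296049016, Pow(2404, -1)) = Mul(296049016, Rational(1, 2404)) = Rational(74012254, 601)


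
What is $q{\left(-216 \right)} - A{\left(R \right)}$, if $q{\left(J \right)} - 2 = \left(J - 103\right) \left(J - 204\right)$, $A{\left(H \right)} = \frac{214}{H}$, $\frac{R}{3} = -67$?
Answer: $\frac{26930596}{201} \approx 1.3398 \cdot 10^{5}$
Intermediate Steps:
$R = -201$ ($R = 3 \left(-67\right) = -201$)
$q{\left(J \right)} = 2 + \left(-204 + J\right) \left(-103 + J\right)$ ($q{\left(J \right)} = 2 + \left(J - 103\right) \left(J - 204\right) = 2 + \left(-103 + J\right) \left(-204 + J\right) = 2 + \left(-204 + J\right) \left(-103 + J\right)$)
$q{\left(-216 \right)} - A{\left(R \right)} = \left(21014 + \left(-216\right)^{2} - -66312\right) - \frac{214}{-201} = \left(21014 + 46656 + 66312\right) - 214 \left(- \frac{1}{201}\right) = 133982 - - \frac{214}{201} = 133982 + \frac{214}{201} = \frac{26930596}{201}$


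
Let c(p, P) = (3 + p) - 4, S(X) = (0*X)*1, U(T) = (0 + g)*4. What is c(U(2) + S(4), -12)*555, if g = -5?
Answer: -11655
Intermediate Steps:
U(T) = -20 (U(T) = (0 - 5)*4 = -5*4 = -20)
S(X) = 0 (S(X) = 0*1 = 0)
c(p, P) = -1 + p
c(U(2) + S(4), -12)*555 = (-1 + (-20 + 0))*555 = (-1 - 20)*555 = -21*555 = -11655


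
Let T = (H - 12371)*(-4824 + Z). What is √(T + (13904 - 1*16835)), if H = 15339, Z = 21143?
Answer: √48431861 ≈ 6959.3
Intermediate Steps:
T = 48434792 (T = (15339 - 12371)*(-4824 + 21143) = 2968*16319 = 48434792)
√(T + (13904 - 1*16835)) = √(48434792 + (13904 - 1*16835)) = √(48434792 + (13904 - 16835)) = √(48434792 - 2931) = √48431861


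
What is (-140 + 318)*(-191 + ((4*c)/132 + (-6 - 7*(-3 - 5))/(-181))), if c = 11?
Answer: -18455396/543 ≈ -33988.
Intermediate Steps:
(-140 + 318)*(-191 + ((4*c)/132 + (-6 - 7*(-3 - 5))/(-181))) = (-140 + 318)*(-191 + ((4*11)/132 + (-6 - 7*(-3 - 5))/(-181))) = 178*(-191 + (44*(1/132) + (-6 - 7*(-8))*(-1/181))) = 178*(-191 + (⅓ + (-6 + 56)*(-1/181))) = 178*(-191 + (⅓ + 50*(-1/181))) = 178*(-191 + (⅓ - 50/181)) = 178*(-191 + 31/543) = 178*(-103682/543) = -18455396/543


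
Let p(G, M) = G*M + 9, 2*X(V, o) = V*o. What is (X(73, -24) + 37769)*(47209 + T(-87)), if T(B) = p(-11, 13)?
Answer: 1736737975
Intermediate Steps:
X(V, o) = V*o/2 (X(V, o) = (V*o)/2 = V*o/2)
p(G, M) = 9 + G*M
T(B) = -134 (T(B) = 9 - 11*13 = 9 - 143 = -134)
(X(73, -24) + 37769)*(47209 + T(-87)) = ((½)*73*(-24) + 37769)*(47209 - 134) = (-876 + 37769)*47075 = 36893*47075 = 1736737975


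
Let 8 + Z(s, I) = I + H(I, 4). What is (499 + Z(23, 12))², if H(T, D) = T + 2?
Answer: 267289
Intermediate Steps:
H(T, D) = 2 + T
Z(s, I) = -6 + 2*I (Z(s, I) = -8 + (I + (2 + I)) = -8 + (2 + 2*I) = -6 + 2*I)
(499 + Z(23, 12))² = (499 + (-6 + 2*12))² = (499 + (-6 + 24))² = (499 + 18)² = 517² = 267289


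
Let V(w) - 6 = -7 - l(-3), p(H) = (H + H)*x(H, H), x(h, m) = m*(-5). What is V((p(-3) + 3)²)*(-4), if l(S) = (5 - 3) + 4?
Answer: 28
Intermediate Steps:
x(h, m) = -5*m
l(S) = 6 (l(S) = 2 + 4 = 6)
p(H) = -10*H² (p(H) = (H + H)*(-5*H) = (2*H)*(-5*H) = -10*H²)
V(w) = -7 (V(w) = 6 + (-7 - 1*6) = 6 + (-7 - 6) = 6 - 13 = -7)
V((p(-3) + 3)²)*(-4) = -7*(-4) = 28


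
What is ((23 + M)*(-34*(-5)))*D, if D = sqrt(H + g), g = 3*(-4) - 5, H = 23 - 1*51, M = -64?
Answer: -20910*I*sqrt(5) ≈ -46756.0*I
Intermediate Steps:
H = -28 (H = 23 - 51 = -28)
g = -17 (g = -12 - 5 = -17)
D = 3*I*sqrt(5) (D = sqrt(-28 - 17) = sqrt(-45) = 3*I*sqrt(5) ≈ 6.7082*I)
((23 + M)*(-34*(-5)))*D = ((23 - 64)*(-34*(-5)))*(3*I*sqrt(5)) = (-41*170)*(3*I*sqrt(5)) = -20910*I*sqrt(5)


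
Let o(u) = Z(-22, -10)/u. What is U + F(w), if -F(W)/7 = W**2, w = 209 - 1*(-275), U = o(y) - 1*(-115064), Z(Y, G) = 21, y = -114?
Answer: -57939671/38 ≈ -1.5247e+6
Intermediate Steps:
o(u) = 21/u
U = 4372425/38 (U = 21/(-114) - 1*(-115064) = 21*(-1/114) + 115064 = -7/38 + 115064 = 4372425/38 ≈ 1.1506e+5)
w = 484 (w = 209 + 275 = 484)
F(W) = -7*W**2
U + F(w) = 4372425/38 - 7*484**2 = 4372425/38 - 7*234256 = 4372425/38 - 1639792 = -57939671/38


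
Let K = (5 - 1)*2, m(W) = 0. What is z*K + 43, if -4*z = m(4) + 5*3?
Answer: 13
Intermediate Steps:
K = 8 (K = 4*2 = 8)
z = -15/4 (z = -(0 + 5*3)/4 = -(0 + 15)/4 = -¼*15 = -15/4 ≈ -3.7500)
z*K + 43 = -15/4*8 + 43 = -30 + 43 = 13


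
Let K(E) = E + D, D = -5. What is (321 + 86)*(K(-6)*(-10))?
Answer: 44770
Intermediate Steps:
K(E) = -5 + E (K(E) = E - 5 = -5 + E)
(321 + 86)*(K(-6)*(-10)) = (321 + 86)*((-5 - 6)*(-10)) = 407*(-11*(-10)) = 407*110 = 44770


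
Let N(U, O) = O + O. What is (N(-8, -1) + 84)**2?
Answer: 6724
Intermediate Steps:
N(U, O) = 2*O
(N(-8, -1) + 84)**2 = (2*(-1) + 84)**2 = (-2 + 84)**2 = 82**2 = 6724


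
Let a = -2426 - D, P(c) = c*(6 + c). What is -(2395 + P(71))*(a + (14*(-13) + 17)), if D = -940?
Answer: 12980162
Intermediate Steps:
a = -1486 (a = -2426 - 1*(-940) = -2426 + 940 = -1486)
-(2395 + P(71))*(a + (14*(-13) + 17)) = -(2395 + 71*(6 + 71))*(-1486 + (14*(-13) + 17)) = -(2395 + 71*77)*(-1486 + (-182 + 17)) = -(2395 + 5467)*(-1486 - 165) = -7862*(-1651) = -1*(-12980162) = 12980162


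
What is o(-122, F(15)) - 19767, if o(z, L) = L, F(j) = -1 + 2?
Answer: -19766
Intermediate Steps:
F(j) = 1
o(-122, F(15)) - 19767 = 1 - 19767 = -19766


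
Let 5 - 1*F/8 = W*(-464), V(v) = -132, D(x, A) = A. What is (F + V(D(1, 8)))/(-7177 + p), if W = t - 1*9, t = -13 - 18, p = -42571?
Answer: 37143/12437 ≈ 2.9865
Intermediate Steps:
t = -31
W = -40 (W = -31 - 1*9 = -31 - 9 = -40)
F = -148440 (F = 40 - (-320)*(-464) = 40 - 8*18560 = 40 - 148480 = -148440)
(F + V(D(1, 8)))/(-7177 + p) = (-148440 - 132)/(-7177 - 42571) = -148572/(-49748) = -148572*(-1/49748) = 37143/12437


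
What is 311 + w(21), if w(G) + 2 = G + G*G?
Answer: 771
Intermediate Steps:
w(G) = -2 + G + G**2 (w(G) = -2 + (G + G*G) = -2 + (G + G**2) = -2 + G + G**2)
311 + w(21) = 311 + (-2 + 21 + 21**2) = 311 + (-2 + 21 + 441) = 311 + 460 = 771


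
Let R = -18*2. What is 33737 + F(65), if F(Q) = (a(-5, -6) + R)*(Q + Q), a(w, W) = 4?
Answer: 29577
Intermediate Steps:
R = -36
F(Q) = -64*Q (F(Q) = (4 - 36)*(Q + Q) = -64*Q)
33737 + F(65) = 33737 - 64*65 = 33737 - 4160 = 29577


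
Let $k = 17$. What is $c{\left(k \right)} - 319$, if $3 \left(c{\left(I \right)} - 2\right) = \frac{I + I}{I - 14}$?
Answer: $- \frac{2819}{9} \approx -313.22$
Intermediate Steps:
$c{\left(I \right)} = 2 + \frac{2 I}{3 \left(-14 + I\right)}$ ($c{\left(I \right)} = 2 + \frac{\left(I + I\right) \frac{1}{I - 14}}{3} = 2 + \frac{2 I \frac{1}{-14 + I}}{3} = 2 + \frac{2 I}{3 \left(-14 + I\right)}$)
$c{\left(k \right)} - 319 = \frac{4 \left(-21 + 2 \cdot 17\right)}{3 \left(-14 + 17\right)} - 319 = \frac{4 \left(-21 + 34\right)}{3 \cdot 3} - 319 = \frac{4}{3} \cdot \frac{1}{3} \cdot 13 - 319 = \frac{52}{9} - 319 = - \frac{2819}{9}$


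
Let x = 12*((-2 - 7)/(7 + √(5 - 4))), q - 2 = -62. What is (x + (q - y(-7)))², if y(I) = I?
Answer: 17689/4 ≈ 4422.3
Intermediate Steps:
q = -60 (q = 2 - 62 = -60)
x = -27/2 (x = 12*(-9/(7 + √1)) = 12*(-9/(7 + 1)) = 12*(-9/8) = -27/2 ≈ -13.500)
(x + (q - y(-7)))² = (-27/2 + (-60 - 1*(-7)))² = (-27/2 + (-60 + 7))² = (-27/2 - 53)² = (-133/2)² = 17689/4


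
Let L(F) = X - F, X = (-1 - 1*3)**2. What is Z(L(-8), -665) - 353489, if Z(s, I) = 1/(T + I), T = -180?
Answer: -298698206/845 ≈ -3.5349e+5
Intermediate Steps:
X = 16 (X = (-1 - 3)**2 = (-4)**2 = 16)
L(F) = 16 - F
Z(s, I) = 1/(-180 + I)
Z(L(-8), -665) - 353489 = 1/(-180 - 665) - 353489 = 1/(-845) - 353489 = -1/845 - 353489 = -298698206/845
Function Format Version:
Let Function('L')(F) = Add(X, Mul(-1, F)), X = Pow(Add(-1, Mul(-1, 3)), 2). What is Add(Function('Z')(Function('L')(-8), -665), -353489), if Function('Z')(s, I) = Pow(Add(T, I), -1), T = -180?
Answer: Rational(-298698206, 845) ≈ -3.5349e+5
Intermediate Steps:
X = 16 (X = Pow(Add(-1, -3), 2) = Pow(-4, 2) = 16)
Function('L')(F) = Add(16, Mul(-1, F))
Function('Z')(s, I) = Pow(Add(-180, I), -1)
Add(Function('Z')(Function('L')(-8), -665), -353489) = Add(Pow(Add(-180, -665), -1), -353489) = Add(Pow(-845, -1), -353489) = Add(Rational(-1, 845), -353489) = Rational(-298698206, 845)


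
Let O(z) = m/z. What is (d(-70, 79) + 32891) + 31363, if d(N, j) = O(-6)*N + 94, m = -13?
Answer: 192589/3 ≈ 64196.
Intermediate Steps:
O(z) = -13/z
d(N, j) = 94 + 13*N/6 (d(N, j) = (-13/(-6))*N + 94 = (-13*(-1/6))*N + 94 = 13*N/6 + 94 = 94 + 13*N/6)
(d(-70, 79) + 32891) + 31363 = ((94 + (13/6)*(-70)) + 32891) + 31363 = ((94 - 455/3) + 32891) + 31363 = (-173/3 + 32891) + 31363 = 98500/3 + 31363 = 192589/3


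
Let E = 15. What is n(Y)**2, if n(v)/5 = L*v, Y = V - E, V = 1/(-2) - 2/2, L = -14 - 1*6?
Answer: 2722500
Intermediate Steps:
L = -20 (L = -14 - 6 = -20)
V = -3/2 (V = 1*(-1/2) - 2*1/2 = -1/2 - 1 = -3/2 ≈ -1.5000)
Y = -33/2 (Y = -3/2 - 1*15 = -3/2 - 15 = -33/2 ≈ -16.500)
n(v) = -100*v (n(v) = 5*(-20*v) = -100*v)
n(Y)**2 = (-100*(-33/2))**2 = 1650**2 = 2722500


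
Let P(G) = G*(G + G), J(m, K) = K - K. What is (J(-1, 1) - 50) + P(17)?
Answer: 528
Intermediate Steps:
J(m, K) = 0
P(G) = 2*G**2 (P(G) = G*(2*G) = 2*G**2)
(J(-1, 1) - 50) + P(17) = (0 - 50) + 2*17**2 = -50 + 2*289 = -50 + 578 = 528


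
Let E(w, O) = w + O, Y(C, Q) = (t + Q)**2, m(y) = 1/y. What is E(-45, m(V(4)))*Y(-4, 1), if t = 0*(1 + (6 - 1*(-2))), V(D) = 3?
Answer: -134/3 ≈ -44.667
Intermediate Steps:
t = 0 (t = 0*(1 + (6 + 2)) = 0*(1 + 8) = 0*9 = 0)
Y(C, Q) = Q**2 (Y(C, Q) = (0 + Q)**2 = Q**2)
E(w, O) = O + w
E(-45, m(V(4)))*Y(-4, 1) = (1/3 - 45)*1**2 = (1/3 - 45)*1 = -134/3*1 = -134/3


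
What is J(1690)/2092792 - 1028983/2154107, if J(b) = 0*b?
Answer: -1028983/2154107 ≈ -0.47768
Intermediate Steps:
J(b) = 0
J(1690)/2092792 - 1028983/2154107 = 0/2092792 - 1028983/2154107 = 0*(1/2092792) - 1028983*1/2154107 = 0 - 1028983/2154107 = -1028983/2154107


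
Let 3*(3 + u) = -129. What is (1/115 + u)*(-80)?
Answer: 84624/23 ≈ 3679.3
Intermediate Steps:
u = -46 (u = -3 + (⅓)*(-129) = -3 - 43 = -46)
(1/115 + u)*(-80) = (1/115 - 46)*(-80) = -5289/115*(-80) = 84624/23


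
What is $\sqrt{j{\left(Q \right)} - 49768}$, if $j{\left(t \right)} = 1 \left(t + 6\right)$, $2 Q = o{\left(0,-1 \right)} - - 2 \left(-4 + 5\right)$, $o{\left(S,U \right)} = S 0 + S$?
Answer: $3 i \sqrt{5529} \approx 223.07 i$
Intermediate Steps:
$o{\left(S,U \right)} = S$ ($o{\left(S,U \right)} = 0 + S = S$)
$Q = 1$ ($Q = \frac{0 - - 2 \left(-4 + 5\right)}{2} = \frac{0 - \left(-2\right) 1}{2} = \frac{0 - -2}{2} = \frac{0 + 2}{2} = \frac{1}{2} \cdot 2 = 1$)
$j{\left(t \right)} = 6 + t$ ($j{\left(t \right)} = 1 \left(6 + t\right) = 6 + t$)
$\sqrt{j{\left(Q \right)} - 49768} = \sqrt{\left(6 + 1\right) - 49768} = \sqrt{7 - 49768} = \sqrt{-49761} = 3 i \sqrt{5529}$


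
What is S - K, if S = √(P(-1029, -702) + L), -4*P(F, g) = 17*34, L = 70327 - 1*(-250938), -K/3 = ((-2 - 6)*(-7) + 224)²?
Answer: 235200 + √1284482/2 ≈ 2.3577e+5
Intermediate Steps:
K = -235200 (K = -3*((-2 - 6)*(-7) + 224)² = -3*(-8*(-7) + 224)² = -3*(56 + 224)² = -3*280² = -3*78400 = -235200)
L = 321265 (L = 70327 + 250938 = 321265)
P(F, g) = -289/2 (P(F, g) = -17*34/4 = -¼*578 = -289/2)
S = √1284482/2 (S = √(-289/2 + 321265) = √(642241/2) = √1284482/2 ≈ 566.67)
S - K = √1284482/2 - 1*(-235200) = √1284482/2 + 235200 = 235200 + √1284482/2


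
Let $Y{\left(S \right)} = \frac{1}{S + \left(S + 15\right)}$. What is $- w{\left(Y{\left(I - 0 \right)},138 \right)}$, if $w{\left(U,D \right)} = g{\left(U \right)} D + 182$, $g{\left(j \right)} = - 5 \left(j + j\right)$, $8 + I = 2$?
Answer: $278$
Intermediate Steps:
$I = -6$ ($I = -8 + 2 = -6$)
$g{\left(j \right)} = - 10 j$ ($g{\left(j \right)} = - 5 \cdot 2 j = - 10 j$)
$Y{\left(S \right)} = \frac{1}{15 + 2 S}$ ($Y{\left(S \right)} = \frac{1}{S + \left(15 + S\right)} = \frac{1}{15 + 2 S}$)
$w{\left(U,D \right)} = 182 - 10 D U$ ($w{\left(U,D \right)} = - 10 U D + 182 = - 10 D U + 182 = 182 - 10 D U$)
$- w{\left(Y{\left(I - 0 \right)},138 \right)} = - (182 - \frac{1380}{15 + 2 \left(-6 - 0\right)}) = - (182 - \frac{1380}{15 + 2 \left(-6 + 0\right)}) = - (182 - \frac{1380}{15 + 2 \left(-6\right)}) = - (182 - \frac{1380}{15 - 12}) = - (182 - \frac{1380}{3}) = - (182 - 1380 \cdot \frac{1}{3}) = - (182 - 460) = \left(-1\right) \left(-278\right) = 278$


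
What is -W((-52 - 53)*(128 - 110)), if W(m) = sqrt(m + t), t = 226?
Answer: -8*I*sqrt(26) ≈ -40.792*I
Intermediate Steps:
W(m) = sqrt(226 + m) (W(m) = sqrt(m + 226) = sqrt(226 + m))
-W((-52 - 53)*(128 - 110)) = -sqrt(226 + (-52 - 53)*(128 - 110)) = -sqrt(226 - 105*18) = -sqrt(226 - 1890) = -sqrt(-1664) = -8*I*sqrt(26)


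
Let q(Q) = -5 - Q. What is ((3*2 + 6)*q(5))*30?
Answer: -3600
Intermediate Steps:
((3*2 + 6)*q(5))*30 = ((3*2 + 6)*(-5 - 1*5))*30 = ((6 + 6)*(-5 - 5))*30 = (12*(-10))*30 = -120*30 = -3600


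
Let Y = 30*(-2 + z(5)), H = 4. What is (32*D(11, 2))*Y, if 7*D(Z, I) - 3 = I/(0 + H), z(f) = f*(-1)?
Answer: -3360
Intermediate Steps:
z(f) = -f
D(Z, I) = 3/7 + I/28 (D(Z, I) = 3/7 + (I/(0 + 4))/7 = 3/7 + (I/4)/7 = 3/7 + I/28)
Y = -210 (Y = 30*(-2 - 1*5) = 30*(-2 - 5) = 30*(-7) = -210)
(32*D(11, 2))*Y = (32*(3/7 + (1/28)*2))*(-210) = (32*(3/7 + 1/14))*(-210) = (32*(½))*(-210) = 16*(-210) = -3360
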